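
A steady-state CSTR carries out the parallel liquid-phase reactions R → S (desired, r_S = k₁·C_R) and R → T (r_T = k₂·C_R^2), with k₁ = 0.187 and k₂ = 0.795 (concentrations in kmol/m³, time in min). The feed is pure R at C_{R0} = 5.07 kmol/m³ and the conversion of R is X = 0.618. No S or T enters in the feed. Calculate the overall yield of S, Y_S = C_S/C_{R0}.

Exit C_R = C_{R0}(1−X) = 5.07×0.382 = 1.937 kmol/m³.
In a CSTR the entire volume is at exit conditions, so r_S = 0.187×1.937 = 0.3622 and r_T = 0.795×1.937^2 = 2.982.
Fraction of consumed R going to S: r_S/(r_S+r_T) = 0.1083.
C_S = 0.1083·C_{R0}·X = 0.1083×5.07×0.618 = 0.339 kmol/m³; Y_S = C_S/C_{R0} = 0.0669.

0.0669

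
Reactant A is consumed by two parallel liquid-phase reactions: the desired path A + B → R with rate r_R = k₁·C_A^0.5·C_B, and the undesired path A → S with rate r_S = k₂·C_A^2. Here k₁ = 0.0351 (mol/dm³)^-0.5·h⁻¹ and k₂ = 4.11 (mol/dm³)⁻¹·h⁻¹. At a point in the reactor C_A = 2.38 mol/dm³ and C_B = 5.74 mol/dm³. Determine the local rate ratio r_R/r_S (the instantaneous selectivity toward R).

0.0134

S_{R/S} = r_R/r_S = (k₁·C_A^0.5·C_B)/(k₂·C_A^2) = (k₁/k₂)·C_A^-1.5·C_B.
= (0.0351×2.380^0.5×5.740) / (4.11×2.380^2) = 0.3108/23.28 = 0.0134.
The undesired path is higher order in A, so low C_A (CSTR or dilute feed) favours R.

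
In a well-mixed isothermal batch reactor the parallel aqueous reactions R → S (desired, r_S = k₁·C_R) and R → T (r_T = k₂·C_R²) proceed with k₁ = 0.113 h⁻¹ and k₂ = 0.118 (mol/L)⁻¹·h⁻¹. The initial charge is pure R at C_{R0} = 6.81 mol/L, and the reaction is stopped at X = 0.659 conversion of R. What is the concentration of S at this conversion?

0.826 mol/L

C_R = C_{R0}(1−X) = 2.322 mol/L.
Along a PFR/batch, dC_S/dC_R = −r_S/(r_S+r_T) = −k₁/(k₁+k₂·C_R).
Integrating from C_{R0} to C_R: C_S = (0.113/0.118)·ln[(0.113+0.118·6.81)/(0.113+0.118·2.32)] = 0.9576·ln(0.9166/0.3870) = 0.8256 mol/L.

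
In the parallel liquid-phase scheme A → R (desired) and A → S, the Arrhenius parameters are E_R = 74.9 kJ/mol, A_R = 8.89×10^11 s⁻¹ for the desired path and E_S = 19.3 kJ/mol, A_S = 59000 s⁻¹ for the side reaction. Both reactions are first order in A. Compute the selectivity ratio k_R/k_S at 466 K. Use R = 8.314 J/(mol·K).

With equal orders, S_{R/S} = k_R/k_S = (A_R/A_S)·exp[(E_S−E_R)/(RT)].
(E_S−E_R)/(RT) = (19.3−74.9)×10³/(8.314×466) = -55600/3874 = -14.35.
k_R/k_S = (8.89×10^11/59000)·exp(-14.35) = 1.507×10^7 × 5.854×10^-7 = 8.82.

8.82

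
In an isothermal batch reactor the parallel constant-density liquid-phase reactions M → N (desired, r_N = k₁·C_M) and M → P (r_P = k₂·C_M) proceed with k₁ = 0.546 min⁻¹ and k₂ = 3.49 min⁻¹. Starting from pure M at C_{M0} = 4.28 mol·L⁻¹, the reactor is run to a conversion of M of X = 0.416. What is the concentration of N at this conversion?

C_M = C_{M0}(1−X) = 2.500 mol·L⁻¹.
Both paths are first order in M, so the instantaneous fraction to N is constant: dC_N/d(−C_M) = k₁/(k₁+k₂) = 0.1353.
C_N = 0.1353·(C_{M0}−C_M) = 0.1353×1.780 = 0.241 mol·L⁻¹.

0.241 mol·L⁻¹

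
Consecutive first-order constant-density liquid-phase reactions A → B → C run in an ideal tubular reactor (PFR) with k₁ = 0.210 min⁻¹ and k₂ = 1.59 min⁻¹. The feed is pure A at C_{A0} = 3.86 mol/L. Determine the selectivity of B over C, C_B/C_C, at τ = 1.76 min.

Solving the coupled first-order balances gives C_B(τ) = [k₁/(k₂−k₁)]·C_{A0}·(e^(−k₁τ) − e^(−k₂τ)).
e^(−k₁τ) = e^(−0.210×1.76) = e^(−0.3696) = 0.6910; e^(−k₂τ) = e^(−2.798) = 0.06091.
C_B = 0.210×3.86/(1.59−0.210) × (0.6910−0.06091) = 0.5874×0.6301 = 0.3701 mol/L.
C_A = C_{A0}e^(−k₁τ) = 2.667 mol/L, so C_C = C_{A0}−C_A−C_B = 0.8226 mol/L; C_B/C_C = 0.450.

0.450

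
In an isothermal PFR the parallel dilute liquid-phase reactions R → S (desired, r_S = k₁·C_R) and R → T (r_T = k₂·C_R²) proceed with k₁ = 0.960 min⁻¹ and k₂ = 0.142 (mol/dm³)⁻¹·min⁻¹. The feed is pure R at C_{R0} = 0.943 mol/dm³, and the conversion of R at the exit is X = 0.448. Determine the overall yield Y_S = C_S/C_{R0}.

0.404

C_R = C_{R0}(1−X) = 0.5205 mol/dm³.
Along a PFR/batch, dC_S/dC_R = −r_S/(r_S+r_T) = −k₁/(k₁+k₂·C_R).
Integrating from C_{R0} to C_R: C_S = (0.960/0.142)·ln[(0.960+0.142·0.943)/(0.960+0.142·0.521)] = 6.761·ln(1.094/1.034) = 0.3813 mol/dm³.
Y_S = C_S/C_{R0} = 0.3813/0.943 = 0.404.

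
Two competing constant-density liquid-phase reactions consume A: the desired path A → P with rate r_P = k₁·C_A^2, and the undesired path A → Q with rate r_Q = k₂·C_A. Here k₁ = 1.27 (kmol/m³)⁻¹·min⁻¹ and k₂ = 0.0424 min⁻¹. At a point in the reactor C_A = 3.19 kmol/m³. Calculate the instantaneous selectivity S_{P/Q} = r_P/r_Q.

S_{P/Q} = r_P/r_Q = (k₁·C_A^2)/(k₂·C_A) = (k₁/k₂)·C_A.
= (1.27×3.190^2) / (0.0424×3.190) = 12.92/0.1353 = 95.5.

95.5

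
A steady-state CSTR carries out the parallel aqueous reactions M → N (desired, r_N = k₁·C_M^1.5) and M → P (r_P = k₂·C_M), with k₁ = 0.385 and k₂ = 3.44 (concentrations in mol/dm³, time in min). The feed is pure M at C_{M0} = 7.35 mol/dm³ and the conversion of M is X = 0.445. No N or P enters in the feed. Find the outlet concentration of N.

0.603 mol/dm³

Exit C_M = C_{M0}(1−X) = 7.35×0.555 = 4.079 mol/dm³.
Rates in a CSTR are evaluated at the outlet concentration: r_N = 0.385×4.079^1.5 = 3.172, r_P = 3.44×4.079 = 14.03.
Fraction of consumed M going to N: r_N/(r_N+r_P) = 0.1844.
C_N = 0.1844·C_{M0}·X = 0.1844×7.35×0.445 = 0.603 mol/dm³.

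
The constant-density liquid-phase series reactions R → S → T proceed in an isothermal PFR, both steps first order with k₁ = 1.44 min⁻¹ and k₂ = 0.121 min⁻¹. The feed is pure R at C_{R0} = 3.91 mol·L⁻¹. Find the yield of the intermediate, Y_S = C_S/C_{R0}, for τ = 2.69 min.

0.766

The intermediate concentration in a first-order A→B→C sequence is C_S = k₁C_{R0}(e^(−k₁τ) − e^(−k₂τ))/(k₂−k₁).
e^(−k₁τ) = e^(−1.44×2.69) = e^(−3.874) = 0.02078; e^(−k₂τ) = e^(−0.3255) = 0.7222.
C_S = 1.44×3.91/(0.121−1.44) × (0.02078−0.7222) = (-4.269)×(-0.7014) = 2.994 mol·L⁻¹.
Y_S = C_S/C_{R0} = 2.994/3.91 = 0.766.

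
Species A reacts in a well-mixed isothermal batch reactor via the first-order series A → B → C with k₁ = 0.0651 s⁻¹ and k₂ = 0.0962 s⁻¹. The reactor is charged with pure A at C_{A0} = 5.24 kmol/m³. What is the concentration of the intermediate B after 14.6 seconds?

Solving the coupled first-order balances gives C_B(t) = [k₁/(k₂−k₁)]·C_{A0}·(e^(−k₁t) − e^(−k₂t)).
e^(−k₁t) = e^(−0.0651×14.6) = e^(−0.9505) = 0.3866; e^(−k₂t) = e^(−1.405) = 0.2455.
C_B = 0.0651×5.24/(0.0962−0.0651) × (0.3866−0.2455) = 10.97×0.1411 = 1.547 kmol/m³.

1.55 kmol/m³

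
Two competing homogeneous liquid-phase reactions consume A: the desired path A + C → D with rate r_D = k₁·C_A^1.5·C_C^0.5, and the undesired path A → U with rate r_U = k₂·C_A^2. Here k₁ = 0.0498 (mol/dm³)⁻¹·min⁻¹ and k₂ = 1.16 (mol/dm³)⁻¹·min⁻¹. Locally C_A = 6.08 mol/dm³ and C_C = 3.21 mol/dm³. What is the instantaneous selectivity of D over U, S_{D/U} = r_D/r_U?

0.0312

S_{D/U} = r_D/r_U = (k₁·C_A^1.5·C_C^0.5)/(k₂·C_A^2) = (k₁/k₂)·C_A^-0.5·C_C^0.5.
= (0.0498×6.080^1.5×3.210^0.5) / (1.16×6.080^2) = 1.338/42.88 = 0.0312.
The undesired path is higher order in A, so low C_A (CSTR or dilute feed) favours D.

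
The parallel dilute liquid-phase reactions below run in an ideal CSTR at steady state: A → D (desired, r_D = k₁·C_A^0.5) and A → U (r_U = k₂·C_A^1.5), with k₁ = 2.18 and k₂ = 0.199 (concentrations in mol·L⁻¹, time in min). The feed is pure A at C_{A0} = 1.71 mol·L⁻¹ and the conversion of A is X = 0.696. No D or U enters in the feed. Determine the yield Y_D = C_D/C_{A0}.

Exit C_A = C_{A0}(1−X) = 1.71×0.304 = 0.5198 mol·L⁻¹.
A CSTR operates uniformly at the exit composition, giving r_D = 1.572 and r_U = 0.07459 (each k·C_A^n at C_A = 0.5198).
Fraction of consumed A going to D: r_D/(r_D+r_U) = 0.9547.
C_D = 0.9547·C_{A0}·X = 0.9547×1.71×0.696 = 1.14 mol·L⁻¹; Y_D = C_D/C_{A0} = 0.664.

0.664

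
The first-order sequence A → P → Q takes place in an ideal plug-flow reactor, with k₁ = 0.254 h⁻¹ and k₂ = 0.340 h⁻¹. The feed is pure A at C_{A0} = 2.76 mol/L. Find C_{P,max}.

0.871 mol/L

For a first-order series the maximum intermediate yield is C_{P,max}/C_{A0} = (k₁/k₂)^[k₂/(k₂−k₁)].
= (0.254/0.340)^(0.340/(0.340−0.254)) = (0.7471)^(3.953) = 0.3157.
C_{P,max} = 0.3157×2.76 = 0.871 mol/L.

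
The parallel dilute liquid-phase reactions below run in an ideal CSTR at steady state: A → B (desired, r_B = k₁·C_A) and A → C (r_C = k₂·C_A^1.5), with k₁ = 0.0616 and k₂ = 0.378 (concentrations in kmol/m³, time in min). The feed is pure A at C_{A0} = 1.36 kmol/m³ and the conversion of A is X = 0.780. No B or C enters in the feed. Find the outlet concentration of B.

Exit C_A = C_{A0}(1−X) = 1.36×0.220 = 0.2992 kmol/m³.
A CSTR operates uniformly at the exit composition, giving r_B = 0.01843 and r_C = 0.06186 (each k·C_A^n at C_A = 0.2992).
Fraction of consumed A going to B: r_B/(r_B+r_C) = 0.2295.
C_B = 0.2295·C_{A0}·X = 0.2295×1.36×0.780 = 0.243 kmol/m³.

0.243 kmol/m³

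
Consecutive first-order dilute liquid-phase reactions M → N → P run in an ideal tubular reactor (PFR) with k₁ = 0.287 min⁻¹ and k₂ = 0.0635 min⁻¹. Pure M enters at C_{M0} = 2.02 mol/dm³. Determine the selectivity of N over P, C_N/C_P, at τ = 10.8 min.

For first-order series with pure M initially, C_N(τ) = k₁C_{M0}/(k₂−k₁)·(e^(−k₁τ) − e^(−k₂τ)).
e^(−k₁τ) = e^(−0.287×10.8) = e^(−3.100) = 0.04507; e^(−k₂τ) = e^(−0.6858) = 0.5037.
C_N = 0.287×2.02/(0.0635−0.287) × (0.04507−0.5037) = (-2.594)×(-0.4586) = 1.190 mol/dm³.
C_M = C_{M0}e^(−k₁τ) = 0.09104 mol/dm³, so C_P = C_{M0}−C_M−C_N = 0.7393 mol/dm³; C_N/C_P = 1.61.

1.61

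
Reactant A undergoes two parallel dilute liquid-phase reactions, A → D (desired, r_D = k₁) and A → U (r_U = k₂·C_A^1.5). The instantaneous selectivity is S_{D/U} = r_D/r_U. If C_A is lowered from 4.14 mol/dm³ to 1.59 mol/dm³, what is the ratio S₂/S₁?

4.20

S_{D/U} = (k₁/k₂)·C_A^-1.5, so S₂/S₁ = (C_{A,2}/C_{A,1})^-1.5.
= (1.59/4.14)^(-1.5) = (0.3841)^(-1.5) = 4.20.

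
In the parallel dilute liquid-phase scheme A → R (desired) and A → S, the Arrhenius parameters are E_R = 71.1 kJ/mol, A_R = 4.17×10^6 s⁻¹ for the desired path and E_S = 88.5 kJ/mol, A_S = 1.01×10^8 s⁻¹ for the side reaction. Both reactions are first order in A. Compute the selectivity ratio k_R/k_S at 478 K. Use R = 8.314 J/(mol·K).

k_R/k_S = (A_R/A_S)·exp[−(E_R−E_S)/(RT)] = (A_R/A_S)·exp[(E_S−E_R)/(RT)].
(E_S−E_R)/(RT) = (88.5−71.1)×10³/(8.314×478) = 17400/3974 = 4.378.
k_R/k_S = (4.17×10^6/1.01×10^8)·exp(4.378) = 0.04129 × 79.71 = 3.29.

3.29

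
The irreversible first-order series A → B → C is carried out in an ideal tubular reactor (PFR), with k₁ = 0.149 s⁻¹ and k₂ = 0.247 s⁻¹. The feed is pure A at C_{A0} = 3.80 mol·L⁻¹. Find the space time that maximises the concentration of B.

5.16 s

For first-order series the maximum of C_B occurs at τ_opt = ln(k₂/k₁)/(k₂−k₁).
= ln(0.247/0.149)/(0.247−0.149) = ln(1.658)/0.09800 = 0.5054/0.09800 = 5.16 s.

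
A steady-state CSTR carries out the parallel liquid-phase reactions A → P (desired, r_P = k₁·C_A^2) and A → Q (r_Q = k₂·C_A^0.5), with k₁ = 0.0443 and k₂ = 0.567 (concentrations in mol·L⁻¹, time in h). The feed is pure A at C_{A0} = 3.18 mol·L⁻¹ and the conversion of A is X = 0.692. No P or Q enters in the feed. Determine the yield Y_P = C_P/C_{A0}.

0.0487

Exit C_A = C_{A0}(1−X) = 3.18×0.308 = 0.9794 mol·L⁻¹.
A CSTR operates uniformly at the exit composition, giving r_P = 0.04250 and r_Q = 0.5611 (each k·C_A^n at C_A = 0.9794).
Fraction of consumed A going to P: r_P/(r_P+r_Q) = 0.07040.
C_P = 0.07040·C_{A0}·X = 0.07040×3.18×0.692 = 0.155 mol·L⁻¹; Y_P = C_P/C_{A0} = 0.0487.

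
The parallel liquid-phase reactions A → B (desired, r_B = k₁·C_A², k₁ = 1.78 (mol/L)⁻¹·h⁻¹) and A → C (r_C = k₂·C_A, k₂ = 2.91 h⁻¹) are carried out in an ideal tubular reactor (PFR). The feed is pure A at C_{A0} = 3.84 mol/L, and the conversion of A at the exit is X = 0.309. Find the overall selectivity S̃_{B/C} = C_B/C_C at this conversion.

C_A = C_{A0}(1−X) = 2.653 mol/L.
Along a PFR/batch, dC_C/dC_A = −r_C/(r_B+r_C) = −k₂/(k₂+k₁·C_A).
Integrating from C_{A0} to C_A: C_C = (2.91/1.78)·ln[(2.91+1.78·3.84)/(2.91+1.78·2.65)] = 1.635·ln(9.745/7.633) = 0.3994 mol/L.
Then C_B = (C_{A0}−C_A) − C_C = 1.187 − 0.3994 = 0.7872 mol/L.
S̃_{B/C} = C_B/C_C = 0.7872/0.3994 = 1.97.

1.97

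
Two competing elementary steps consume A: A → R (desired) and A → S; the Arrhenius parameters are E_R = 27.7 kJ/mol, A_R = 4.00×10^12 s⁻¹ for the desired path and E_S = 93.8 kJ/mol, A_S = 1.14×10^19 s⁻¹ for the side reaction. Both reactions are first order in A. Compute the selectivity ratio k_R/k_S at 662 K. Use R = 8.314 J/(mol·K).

0.0577

k_R/k_S = (A_R/A_S)·exp[−(E_R−E_S)/(RT)] = (A_R/A_S)·exp[(E_S−E_R)/(RT)].
(E_S−E_R)/(RT) = (93.8−27.7)×10³/(8.314×662) = 66100/5504 = 12.01.
k_R/k_S = (4.00×10^12/1.14×10^19)·exp(12.01) = 3.509×10^-7 × 1.643×10^5 = 0.0577.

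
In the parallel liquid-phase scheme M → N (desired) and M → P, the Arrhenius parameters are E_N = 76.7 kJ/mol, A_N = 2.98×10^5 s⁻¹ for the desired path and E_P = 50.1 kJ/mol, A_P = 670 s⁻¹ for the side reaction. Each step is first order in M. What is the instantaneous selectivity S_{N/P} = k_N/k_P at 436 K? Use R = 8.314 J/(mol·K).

0.289

Since both paths have the same order in M, the concentration cancels and S_{N/P} = k_N/k_P = (A_N/A_P)·exp[(E_P−E_N)/(RT)].
(E_P−E_N)/(RT) = (50.1−76.7)×10³/(8.314×436) = -26600/3625 = -7.338.
k_N/k_P = (2.98×10^5/670)·exp(-7.338) = 444.8 × 6.503×10^-4 = 0.289.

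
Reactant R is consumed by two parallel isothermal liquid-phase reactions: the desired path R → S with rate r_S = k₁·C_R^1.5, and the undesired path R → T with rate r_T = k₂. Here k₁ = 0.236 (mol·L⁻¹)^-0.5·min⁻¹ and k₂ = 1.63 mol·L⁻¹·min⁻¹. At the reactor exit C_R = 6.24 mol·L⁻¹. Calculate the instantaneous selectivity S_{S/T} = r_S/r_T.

S_{S/T} = r_S/r_T = (k₁·C_R^1.5)/(k₂) = (k₁/k₂)·C_R^1.5.
= (0.236×6.240^1.5) / (1.63) = 3.679/1.630 = 2.26.

2.26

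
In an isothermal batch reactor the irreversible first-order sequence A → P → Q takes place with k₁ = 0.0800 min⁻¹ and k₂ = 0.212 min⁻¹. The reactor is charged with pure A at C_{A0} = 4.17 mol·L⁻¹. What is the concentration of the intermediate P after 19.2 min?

0.501 mol·L⁻¹

The intermediate concentration in a first-order A→B→C sequence is C_P = k₁C_{A0}(e^(−k₁t) − e^(−k₂t))/(k₂−k₁).
e^(−k₁t) = e^(−0.0800×19.2) = e^(−1.536) = 0.2152; e^(−k₂t) = e^(−4.070) = 0.01707.
C_P = 0.0800×4.17/(0.212−0.0800) × (0.2152−0.01707) = 2.527×0.1982 = 0.5008 mol·L⁻¹.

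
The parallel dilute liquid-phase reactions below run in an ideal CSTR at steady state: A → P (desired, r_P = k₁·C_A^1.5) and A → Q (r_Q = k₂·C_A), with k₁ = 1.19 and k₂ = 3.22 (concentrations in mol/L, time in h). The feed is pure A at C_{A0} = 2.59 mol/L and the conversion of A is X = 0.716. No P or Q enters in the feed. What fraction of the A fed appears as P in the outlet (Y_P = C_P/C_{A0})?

Exit C_A = C_{A0}(1−X) = 2.59×0.284 = 0.7356 mol/L.
A CSTR operates uniformly at the exit composition, giving r_P = 0.7507 and r_Q = 2.369 (each k·C_A^n at C_A = 0.7356).
Fraction of consumed A going to P: r_P/(r_P+r_Q) = 0.2407.
C_P = 0.2407·C_{A0}·X = 0.2407×2.59×0.716 = 0.446 mol/L; Y_P = C_P/C_{A0} = 0.172.

0.172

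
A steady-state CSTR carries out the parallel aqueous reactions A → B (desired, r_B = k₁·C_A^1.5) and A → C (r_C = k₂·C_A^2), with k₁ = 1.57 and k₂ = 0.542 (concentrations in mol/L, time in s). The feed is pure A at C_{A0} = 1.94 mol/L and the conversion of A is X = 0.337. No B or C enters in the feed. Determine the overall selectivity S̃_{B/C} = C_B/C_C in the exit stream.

Exit C_A = C_{A0}(1−X) = 1.94×0.663 = 1.286 mol/L.
In a CSTR the entire volume is at exit conditions, so r_B = 1.57×1.286^1.5 = 2.290 and r_C = 0.542×1.286^2 = 0.8967.
Overall selectivity = C_B/C_C = r_Bτ/(r_Cτ) = r_B/r_C = 2.55.

2.55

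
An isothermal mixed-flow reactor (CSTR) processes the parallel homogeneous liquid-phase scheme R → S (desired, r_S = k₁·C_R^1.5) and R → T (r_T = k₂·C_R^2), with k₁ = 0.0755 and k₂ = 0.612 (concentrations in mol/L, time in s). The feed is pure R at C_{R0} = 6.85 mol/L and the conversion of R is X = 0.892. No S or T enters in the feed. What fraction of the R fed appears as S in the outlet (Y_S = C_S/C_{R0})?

Exit C_R = C_{R0}(1−X) = 6.85×0.108 = 0.7398 mol/L.
In a CSTR the entire volume is at exit conditions, so r_S = 0.0755×0.7398^1.5 = 0.04804 and r_T = 0.612×0.7398^2 = 0.3350.
Fraction of consumed R going to S: r_S/(r_S+r_T) = 0.1254.
C_S = 0.1254·C_{R0}·X = 0.1254×6.85×0.892 = 0.766 mol/L; Y_S = C_S/C_{R0} = 0.112.

0.112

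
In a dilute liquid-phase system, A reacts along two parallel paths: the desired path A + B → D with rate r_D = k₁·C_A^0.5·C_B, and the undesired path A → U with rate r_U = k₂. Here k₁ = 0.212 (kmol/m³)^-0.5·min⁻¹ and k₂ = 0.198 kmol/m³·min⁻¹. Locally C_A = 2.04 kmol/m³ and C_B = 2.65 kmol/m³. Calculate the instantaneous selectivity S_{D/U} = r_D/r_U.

4.05

S_{D/U} = r_D/r_U = (k₁·C_A^0.5·C_B)/(k₂) = (k₁/k₂)·C_A^0.5·C_B.
= (0.212×2.040^0.5×2.650) / (0.198) = 0.8024/0.1980 = 4.05.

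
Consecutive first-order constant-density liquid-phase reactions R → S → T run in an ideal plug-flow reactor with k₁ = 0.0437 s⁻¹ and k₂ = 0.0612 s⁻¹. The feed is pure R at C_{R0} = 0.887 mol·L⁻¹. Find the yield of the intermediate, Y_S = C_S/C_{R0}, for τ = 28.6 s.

Solving the coupled first-order balances gives C_S(τ) = [k₁/(k₂−k₁)]·C_{R0}·(e^(−k₁τ) − e^(−k₂τ)).
e^(−k₁τ) = e^(−0.0437×28.6) = e^(−1.250) = 0.2866; e^(−k₂τ) = e^(−1.750) = 0.1737.
C_S = 0.0437×0.887/(0.0612−0.0437) × (0.2866−0.1737) = 2.215×0.1128 = 0.2499 mol·L⁻¹.
Y_S = C_S/C_{R0} = 0.2499/0.887 = 0.282.

0.282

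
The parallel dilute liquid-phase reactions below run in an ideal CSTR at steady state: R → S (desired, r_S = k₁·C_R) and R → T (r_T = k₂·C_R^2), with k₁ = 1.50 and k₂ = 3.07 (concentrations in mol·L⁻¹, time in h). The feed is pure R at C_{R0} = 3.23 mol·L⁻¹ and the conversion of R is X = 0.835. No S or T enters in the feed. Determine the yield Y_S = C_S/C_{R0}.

0.399

Exit C_R = C_{R0}(1−X) = 3.23×0.165 = 0.5330 mol·L⁻¹.
In a CSTR the entire volume is at exit conditions, so r_S = 1.50×0.5330 = 0.7994 and r_T = 3.07×0.5330^2 = 0.8720.
Fraction of consumed R going to S: r_S/(r_S+r_T) = 0.4783.
C_S = 0.4783·C_{R0}·X = 0.4783×3.23×0.835 = 1.29 mol·L⁻¹; Y_S = C_S/C_{R0} = 0.399.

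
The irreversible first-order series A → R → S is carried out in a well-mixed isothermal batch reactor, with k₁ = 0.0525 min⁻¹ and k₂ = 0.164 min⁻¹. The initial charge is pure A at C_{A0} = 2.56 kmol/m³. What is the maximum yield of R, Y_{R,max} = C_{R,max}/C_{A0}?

0.187

For a first-order series the maximum intermediate yield is C_{R,max}/C_{A0} = (k₁/k₂)^[k₂/(k₂−k₁)].
= (0.0525/0.164)^(0.164/(0.164−0.0525)) = (0.3201)^(1.471) = 0.1872.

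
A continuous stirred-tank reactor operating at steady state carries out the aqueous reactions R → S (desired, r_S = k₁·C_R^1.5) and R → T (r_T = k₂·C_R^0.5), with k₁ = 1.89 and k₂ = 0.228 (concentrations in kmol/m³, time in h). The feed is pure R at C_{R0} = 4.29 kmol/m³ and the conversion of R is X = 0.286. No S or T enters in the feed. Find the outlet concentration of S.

1.18 kmol/m³

Exit C_R = C_{R0}(1−X) = 4.29×0.714 = 3.063 kmol/m³.
A CSTR operates uniformly at the exit composition, giving r_S = 10.13 and r_T = 0.3990 (each k·C_R^n at C_R = 3.063).
Fraction of consumed R going to S: r_S/(r_S+r_T) = 0.9621.
C_S = 0.9621·C_{R0}·X = 0.9621×4.29×0.286 = 1.18 kmol/m³.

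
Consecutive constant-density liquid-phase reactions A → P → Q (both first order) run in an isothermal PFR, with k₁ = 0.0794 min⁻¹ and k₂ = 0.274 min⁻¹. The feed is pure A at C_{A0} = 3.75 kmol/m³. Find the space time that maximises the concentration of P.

6.37 min

The intermediate peaks when r₁ = r₂, i.e. k₁e^(−k₁τ) = k₂e^(−k₂τ), giving τ_opt = ln(k₂/k₁)/(k₂−k₁).
= ln(0.274/0.0794)/(0.274−0.0794) = ln(3.451)/0.1946 = 1.239/0.1946 = 6.37 min.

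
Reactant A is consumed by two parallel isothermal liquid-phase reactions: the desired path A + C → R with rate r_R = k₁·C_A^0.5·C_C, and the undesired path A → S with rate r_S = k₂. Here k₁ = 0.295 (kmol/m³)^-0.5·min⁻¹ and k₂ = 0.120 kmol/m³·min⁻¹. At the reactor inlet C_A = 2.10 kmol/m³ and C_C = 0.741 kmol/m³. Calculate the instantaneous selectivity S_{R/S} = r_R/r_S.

S_{R/S} = r_R/r_S = (k₁·C_A^0.5·C_C)/(k₂) = (k₁/k₂)·C_A^0.5·C_C.
= (0.295×2.100^0.5×0.7410) / (0.120) = 0.3168/0.1200 = 2.64.
Since the desired path is higher order in A, keeping C_A high (PFR or concentrated feed) favours R.

2.64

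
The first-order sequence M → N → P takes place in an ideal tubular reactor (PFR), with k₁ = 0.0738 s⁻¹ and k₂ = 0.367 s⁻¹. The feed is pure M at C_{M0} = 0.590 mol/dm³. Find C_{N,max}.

0.0792 mol/dm³

Evaluating C_N at τ_opt = ln(k₂/k₁)/(k₂−k₁) gives C_{N,max}/C_{M0} = (k₁/k₂)^[k₂/(k₂−k₁)].
= (0.0738/0.367)^(0.367/(0.367−0.0738)) = (0.2011)^(1.252) = 0.1343.
C_{N,max} = 0.1343×0.590 = 0.0792 mol/dm³.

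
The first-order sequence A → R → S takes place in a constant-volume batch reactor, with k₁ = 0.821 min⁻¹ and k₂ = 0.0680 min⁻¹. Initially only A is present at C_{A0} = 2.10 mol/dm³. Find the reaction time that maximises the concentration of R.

3.31 min

The intermediate peaks when r₁ = r₂, i.e. k₁e^(−k₁t) = k₂e^(−k₂t), giving t_opt = ln(k₂/k₁)/(k₂−k₁).
= ln(0.0680/0.821)/(0.0680−0.821) = ln(0.08283)/-0.7530 = -2.491/-0.7530 = 3.31 min.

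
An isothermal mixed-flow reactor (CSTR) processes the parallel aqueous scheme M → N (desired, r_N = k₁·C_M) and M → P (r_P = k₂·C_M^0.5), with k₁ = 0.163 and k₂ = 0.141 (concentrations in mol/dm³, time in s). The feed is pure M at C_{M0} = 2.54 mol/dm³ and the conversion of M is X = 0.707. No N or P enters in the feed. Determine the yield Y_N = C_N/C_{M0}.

0.353

Exit C_M = C_{M0}(1−X) = 2.54×0.293 = 0.7442 mol/dm³.
A CSTR operates uniformly at the exit composition, giving r_N = 0.1213 and r_P = 0.1216 (each k·C_M^n at C_M = 0.7442).
Fraction of consumed M going to N: r_N/(r_N+r_P) = 0.4993.
C_N = 0.4993·C_{M0}·X = 0.4993×2.54×0.707 = 0.897 mol/dm³; Y_N = C_N/C_{M0} = 0.353.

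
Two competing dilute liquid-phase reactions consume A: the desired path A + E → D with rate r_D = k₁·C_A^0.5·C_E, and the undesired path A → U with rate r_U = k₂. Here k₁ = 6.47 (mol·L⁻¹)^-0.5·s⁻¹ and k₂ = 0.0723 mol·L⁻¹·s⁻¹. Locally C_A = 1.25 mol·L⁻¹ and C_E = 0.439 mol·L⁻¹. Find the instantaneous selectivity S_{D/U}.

S_{D/U} = r_D/r_U = (k₁·C_A^0.5·C_E)/(k₂) = (k₁/k₂)·C_A^0.5·C_E.
= (6.47×1.250^0.5×0.4390) / (0.0723) = 3.176/0.07230 = 43.9.
Since the desired path is higher order in A, keeping C_A high (PFR or concentrated feed) favours D.

43.9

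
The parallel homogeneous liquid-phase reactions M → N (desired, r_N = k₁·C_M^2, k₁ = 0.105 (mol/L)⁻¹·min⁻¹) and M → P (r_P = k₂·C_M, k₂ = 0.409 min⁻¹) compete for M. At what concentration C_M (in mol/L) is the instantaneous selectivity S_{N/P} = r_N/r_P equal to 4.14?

16.1 mol/L

S_{N/P} = (k₁/k₂)·C_M ⇒ C_M = S·k₂/k₁.
= 4.14×0.409/0.105 = 16.1 mol/L.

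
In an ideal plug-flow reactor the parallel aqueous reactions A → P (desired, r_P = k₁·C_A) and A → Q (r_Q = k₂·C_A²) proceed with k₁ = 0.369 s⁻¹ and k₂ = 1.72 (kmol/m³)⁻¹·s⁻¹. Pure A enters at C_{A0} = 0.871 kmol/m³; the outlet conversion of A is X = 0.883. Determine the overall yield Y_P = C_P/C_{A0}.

0.304

C_A = C_{A0}(1−X) = 0.1019 kmol/m³.
Along a PFR/batch, dC_P/dC_A = −r_P/(r_P+r_Q) = −k₁/(k₁+k₂·C_A).
Integrating from C_{A0} to C_A: C_P = (0.369/1.72)·ln[(0.369+1.72·0.871)/(0.369+1.72·0.102)] = 0.2145·ln(1.867/0.5443) = 0.2645 kmol/m³.
Y_P = C_P/C_{A0} = 0.2645/0.871 = 0.304.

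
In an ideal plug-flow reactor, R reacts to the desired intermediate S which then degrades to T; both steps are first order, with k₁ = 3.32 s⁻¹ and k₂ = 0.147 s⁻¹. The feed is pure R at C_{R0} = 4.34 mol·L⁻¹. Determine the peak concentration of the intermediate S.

Evaluating C_S at τ_opt = ln(k₂/k₁)/(k₂−k₁) gives C_{S,max}/C_{R0} = (k₁/k₂)^[k₂/(k₂−k₁)].
= (3.32/0.147)^(0.147/(0.147−3.32)) = (22.59)^(-0.04633) = 0.8655.
C_{S,max} = 0.8655×4.34 = 3.76 mol·L⁻¹.

3.76 mol·L⁻¹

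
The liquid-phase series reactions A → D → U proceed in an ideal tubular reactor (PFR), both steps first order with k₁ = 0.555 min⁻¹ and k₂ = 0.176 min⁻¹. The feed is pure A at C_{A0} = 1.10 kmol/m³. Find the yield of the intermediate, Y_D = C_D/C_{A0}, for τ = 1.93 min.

The intermediate concentration in a first-order A→B→C sequence is C_D = k₁C_{A0}(e^(−k₁τ) − e^(−k₂τ))/(k₂−k₁).
e^(−k₁τ) = e^(−0.555×1.93) = e^(−1.071) = 0.3426; e^(−k₂τ) = e^(−0.3397) = 0.7120.
C_D = 0.555×1.10/(0.176−0.555) × (0.3426−0.7120) = (-1.611)×(-0.3694) = 0.5950 kmol/m³.
Y_D = C_D/C_{A0} = 0.5950/1.10 = 0.541.

0.541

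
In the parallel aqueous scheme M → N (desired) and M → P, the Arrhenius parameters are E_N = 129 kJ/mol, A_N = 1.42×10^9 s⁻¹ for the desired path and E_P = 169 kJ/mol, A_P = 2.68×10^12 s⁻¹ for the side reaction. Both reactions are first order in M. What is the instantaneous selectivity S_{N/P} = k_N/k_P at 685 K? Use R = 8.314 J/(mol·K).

0.595

Since both paths have the same order in M, the concentration cancels and S_{N/P} = k_N/k_P = (A_N/A_P)·exp[(E_P−E_N)/(RT)].
(E_P−E_N)/(RT) = (169−129)×10³/(8.314×685) = 40000/5695 = 7.024.
k_N/k_P = (1.42×10^9/2.68×10^12)·exp(7.024) = 5.299×10^-4 × 1123 = 0.595.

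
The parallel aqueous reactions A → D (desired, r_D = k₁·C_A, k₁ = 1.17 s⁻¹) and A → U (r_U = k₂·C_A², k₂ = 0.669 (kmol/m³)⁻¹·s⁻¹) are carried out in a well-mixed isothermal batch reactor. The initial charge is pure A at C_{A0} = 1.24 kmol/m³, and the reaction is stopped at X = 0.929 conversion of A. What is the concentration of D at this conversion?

C_A = C_{A0}(1−X) = 0.08804 kmol/m³.
Along a PFR/batch, dC_D/dC_A = −r_D/(r_D+r_U) = −k₁/(k₁+k₂·C_A).
Integrating from C_{A0} to C_A: C_D = (1.17/0.669)·ln[(1.17+0.669·1.24)/(1.17+0.669·0.0880)] = 1.749·ln(2.000/1.229) = 0.8514 kmol/m³.

0.851 kmol/m³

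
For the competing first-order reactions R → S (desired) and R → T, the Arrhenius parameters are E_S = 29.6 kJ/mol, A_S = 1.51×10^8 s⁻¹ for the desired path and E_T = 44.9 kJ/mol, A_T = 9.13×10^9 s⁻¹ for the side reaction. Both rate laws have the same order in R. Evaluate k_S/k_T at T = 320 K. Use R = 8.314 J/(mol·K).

5.20

Since both paths have the same order in R, the concentration cancels and S_{S/T} = k_S/k_T = (A_S/A_T)·exp[(E_T−E_S)/(RT)].
(E_T−E_S)/(RT) = (44.9−29.6)×10³/(8.314×320) = 15300/2660 = 5.751.
k_S/k_T = (1.51×10^8/9.13×10^9)·exp(5.751) = 0.01654 × 314.5 = 5.20.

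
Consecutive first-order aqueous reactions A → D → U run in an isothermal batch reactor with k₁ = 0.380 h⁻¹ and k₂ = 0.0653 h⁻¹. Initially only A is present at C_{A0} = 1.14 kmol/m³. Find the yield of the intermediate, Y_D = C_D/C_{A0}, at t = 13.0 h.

0.508

The intermediate concentration in a first-order A→B→C sequence is C_D = k₁C_{A0}(e^(−k₁t) − e^(−k₂t))/(k₂−k₁).
e^(−k₁t) = e^(−0.380×13.0) = e^(−4.940) = 0.007155; e^(−k₂t) = e^(−0.8489) = 0.4279.
C_D = 0.380×1.14/(0.0653−0.380) × (0.007155−0.4279) = (-1.377)×(-0.4207) = 0.5792 kmol/m³.
Y_D = C_D/C_{A0} = 0.5792/1.14 = 0.508.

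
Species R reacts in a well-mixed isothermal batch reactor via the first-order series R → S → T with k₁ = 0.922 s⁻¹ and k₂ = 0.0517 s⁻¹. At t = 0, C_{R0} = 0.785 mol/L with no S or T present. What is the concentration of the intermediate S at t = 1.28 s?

Solving the coupled first-order balances gives C_S(t) = [k₁/(k₂−k₁)]·C_{R0}·(e^(−k₁t) − e^(−k₂t)).
e^(−k₁t) = e^(−0.922×1.28) = e^(−1.180) = 0.3072; e^(−k₂t) = e^(−0.06618) = 0.9360.
C_S = 0.922×0.785/(0.0517−0.922) × (0.3072−0.9360) = (-0.8316)×(-0.6287) = 0.5229 mol/L.

0.523 mol/L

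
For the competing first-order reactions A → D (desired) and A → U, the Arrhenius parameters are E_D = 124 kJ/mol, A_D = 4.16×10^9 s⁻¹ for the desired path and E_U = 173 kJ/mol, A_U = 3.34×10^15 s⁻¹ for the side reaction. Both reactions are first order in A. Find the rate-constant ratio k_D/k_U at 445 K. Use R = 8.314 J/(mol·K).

0.703

k_D/k_U = (A_D/A_U)·exp[−(E_D−E_U)/(RT)] = (A_D/A_U)·exp[(E_U−E_D)/(RT)].
(E_U−E_D)/(RT) = (173−124)×10³/(8.314×445) = 49000/3700 = 13.24.
k_D/k_U = (4.16×10^9/3.34×10^15)·exp(13.24) = 1.246×10^-6 × 5.648×10^5 = 0.703.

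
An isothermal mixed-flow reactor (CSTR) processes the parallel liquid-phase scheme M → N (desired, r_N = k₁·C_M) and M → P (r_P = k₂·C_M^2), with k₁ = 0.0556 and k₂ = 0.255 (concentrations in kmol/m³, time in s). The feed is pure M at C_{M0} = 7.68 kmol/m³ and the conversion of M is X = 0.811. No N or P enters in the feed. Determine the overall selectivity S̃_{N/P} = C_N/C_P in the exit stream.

0.150

Exit C_M = C_{M0}(1−X) = 7.68×0.189 = 1.452 kmol/m³.
In a CSTR the entire volume is at exit conditions, so r_N = 0.0556×1.452 = 0.08070 and r_P = 0.255×1.452^2 = 0.5373.
Overall selectivity = C_N/C_P = r_Nτ/(r_Pτ) = r_N/r_P = 0.150.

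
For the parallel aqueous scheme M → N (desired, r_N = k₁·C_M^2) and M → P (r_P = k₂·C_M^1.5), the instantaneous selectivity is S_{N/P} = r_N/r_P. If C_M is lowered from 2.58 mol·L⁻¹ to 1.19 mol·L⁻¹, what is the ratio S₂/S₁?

0.679

S_{N/P} = (k₁/k₂)·C_M^0.5, so S₂/S₁ = (C_{M,2}/C_{M,1})^0.5.
= (1.19/2.58)^0.5 = (0.4612)^0.5 = 0.679.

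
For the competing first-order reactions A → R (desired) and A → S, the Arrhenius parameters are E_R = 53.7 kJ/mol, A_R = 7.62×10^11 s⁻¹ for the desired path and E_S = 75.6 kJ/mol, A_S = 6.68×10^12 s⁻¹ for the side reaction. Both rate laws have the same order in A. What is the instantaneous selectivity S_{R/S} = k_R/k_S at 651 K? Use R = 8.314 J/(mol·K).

With equal orders, S_{R/S} = k_R/k_S = (A_R/A_S)·exp[(E_S−E_R)/(RT)].
(E_S−E_R)/(RT) = (75.6−53.7)×10³/(8.314×651) = 21900/5412 = 4.046.
k_R/k_S = (7.62×10^11/6.68×10^12)·exp(4.046) = 0.1141 × 57.18 = 6.52.

6.52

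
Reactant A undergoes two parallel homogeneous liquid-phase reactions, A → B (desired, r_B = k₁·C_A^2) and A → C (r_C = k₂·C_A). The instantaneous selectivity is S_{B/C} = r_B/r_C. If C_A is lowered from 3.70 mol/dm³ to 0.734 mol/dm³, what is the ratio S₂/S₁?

S_{B/C} = (k₁/k₂)·C_A, so S₂/S₁ = (C_{A,2}/C_{A,1}).
= 0.734/3.70 = 0.198.
Selectivity toward B falls as C_A falls — high-concentration operation is favoured.

0.198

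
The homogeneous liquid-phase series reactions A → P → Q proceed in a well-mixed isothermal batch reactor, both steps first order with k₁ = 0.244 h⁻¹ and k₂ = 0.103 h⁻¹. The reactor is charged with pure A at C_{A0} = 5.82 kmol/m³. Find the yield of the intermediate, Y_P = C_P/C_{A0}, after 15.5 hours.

Solving the coupled first-order balances gives C_P(t) = [k₁/(k₂−k₁)]·C_{A0}·(e^(−k₁t) − e^(−k₂t)).
e^(−k₁t) = e^(−0.244×15.5) = e^(−3.782) = 0.02278; e^(−k₂t) = e^(−1.596) = 0.2026.
C_P = 0.244×5.82/(0.103−0.244) × (0.02278−0.2026) = (-10.07)×(-0.1798) = 1.811 kmol/m³.
Y_P = C_P/C_{A0} = 1.811/5.82 = 0.311.

0.311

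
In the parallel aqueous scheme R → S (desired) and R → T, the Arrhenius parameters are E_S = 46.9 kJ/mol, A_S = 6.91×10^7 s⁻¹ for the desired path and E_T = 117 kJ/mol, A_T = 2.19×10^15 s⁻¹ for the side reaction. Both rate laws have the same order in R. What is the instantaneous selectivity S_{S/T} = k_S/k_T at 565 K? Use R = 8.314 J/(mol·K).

k_S/k_T = (A_S/A_T)·exp[−(E_S−E_T)/(RT)] = (A_S/A_T)·exp[(E_T−E_S)/(RT)].
(E_T−E_S)/(RT) = (117−46.9)×10³/(8.314×565) = 70100/4697 = 14.92.
k_S/k_T = (6.91×10^7/2.19×10^15)·exp(14.92) = 3.155×10^-8 × 3.027×10^6 = 0.0955.

0.0955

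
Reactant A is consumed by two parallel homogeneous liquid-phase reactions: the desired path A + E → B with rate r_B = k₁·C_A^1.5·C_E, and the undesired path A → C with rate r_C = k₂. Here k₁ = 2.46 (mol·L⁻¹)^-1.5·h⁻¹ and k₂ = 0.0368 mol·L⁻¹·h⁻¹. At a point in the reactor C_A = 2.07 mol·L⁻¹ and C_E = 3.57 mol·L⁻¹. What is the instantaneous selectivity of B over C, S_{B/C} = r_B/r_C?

S_{B/C} = r_B/r_C = (k₁·C_A^1.5·C_E)/(k₂) = (k₁/k₂)·C_A^1.5·C_E.
= (2.46×2.070^1.5×3.570) / (0.0368) = 26.16/0.03680 = 711.
Since the desired path is higher order in A, keeping C_A high (PFR or concentrated feed) favours B.

711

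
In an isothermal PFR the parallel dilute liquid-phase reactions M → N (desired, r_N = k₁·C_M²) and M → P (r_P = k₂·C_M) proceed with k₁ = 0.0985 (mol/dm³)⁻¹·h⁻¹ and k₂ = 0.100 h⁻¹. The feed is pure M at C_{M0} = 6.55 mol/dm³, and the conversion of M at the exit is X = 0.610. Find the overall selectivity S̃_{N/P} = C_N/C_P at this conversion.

4.24

C_M = C_{M0}(1−X) = 2.554 mol/dm³.
Along a PFR/batch, dC_P/dC_M = −r_P/(r_N+r_P) = −k₂/(k₂+k₁·C_M).
Integrating from C_{M0} to C_M: C_P = (0.100/0.0985)·ln[(0.100+0.0985·6.55)/(0.100+0.0985·2.55)] = 1.015·ln(0.7452/0.3516) = 0.7625 mol/dm³.
Then C_N = (C_{M0}−C_M) − C_P = 3.995 − 0.7625 = 3.233 mol/dm³.
S̃_{N/P} = C_N/C_P = 3.233/0.7625 = 4.24.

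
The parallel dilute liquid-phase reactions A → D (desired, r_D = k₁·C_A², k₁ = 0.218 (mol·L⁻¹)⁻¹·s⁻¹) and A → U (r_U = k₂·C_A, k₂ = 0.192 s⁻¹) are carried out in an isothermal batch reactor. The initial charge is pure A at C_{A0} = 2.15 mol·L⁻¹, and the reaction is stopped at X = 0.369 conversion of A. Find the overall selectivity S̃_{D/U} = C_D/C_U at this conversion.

C_A = C_{A0}(1−X) = 1.357 mol·L⁻¹.
Along a PFR/batch, dC_U/dC_A = −r_U/(r_D+r_U) = −k₂/(k₂+k₁·C_A).
Integrating from C_{A0} to C_A: C_U = (0.192/0.218)·ln[(0.192+0.218·2.15)/(0.192+0.218·1.36)] = 0.8807·ln(0.6607/0.4877) = 0.2673 mol·L⁻¹.
Then C_D = (C_{A0}−C_A) − C_U = 0.7933 − 0.2673 = 0.5260 mol·L⁻¹.
S̃_{D/U} = C_D/C_U = 0.5260/0.2673 = 1.97.

1.97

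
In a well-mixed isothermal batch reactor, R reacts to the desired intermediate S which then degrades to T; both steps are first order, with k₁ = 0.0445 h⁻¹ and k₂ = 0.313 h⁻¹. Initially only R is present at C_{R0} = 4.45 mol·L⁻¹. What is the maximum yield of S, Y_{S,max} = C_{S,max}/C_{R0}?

At the optimum, C_{S,max}/C_{R0} = (k₁/k₂)^[k₂/(k₂−k₁)].
= (0.0445/0.313)^(0.313/(0.313−0.0445)) = (0.1422)^(1.166) = 0.1029.

0.103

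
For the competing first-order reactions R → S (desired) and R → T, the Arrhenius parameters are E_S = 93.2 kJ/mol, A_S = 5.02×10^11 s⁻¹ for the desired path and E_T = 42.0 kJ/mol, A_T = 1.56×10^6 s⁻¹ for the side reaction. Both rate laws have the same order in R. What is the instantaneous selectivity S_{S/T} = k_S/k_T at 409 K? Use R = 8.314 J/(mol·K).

0.0930

Since both paths have the same order in R, the concentration cancels and S_{S/T} = k_S/k_T = (A_S/A_T)·exp[(E_T−E_S)/(RT)].
(E_T−E_S)/(RT) = (42.0−93.2)×10³/(8.314×409) = -51200/3400 = -15.06.
k_S/k_T = (5.02×10^11/1.56×10^6)·exp(-15.06) = 3.218×10^5 × 2.890×10^-7 = 0.0930.
Since E_S > E_T, raising the temperature improves selectivity toward S.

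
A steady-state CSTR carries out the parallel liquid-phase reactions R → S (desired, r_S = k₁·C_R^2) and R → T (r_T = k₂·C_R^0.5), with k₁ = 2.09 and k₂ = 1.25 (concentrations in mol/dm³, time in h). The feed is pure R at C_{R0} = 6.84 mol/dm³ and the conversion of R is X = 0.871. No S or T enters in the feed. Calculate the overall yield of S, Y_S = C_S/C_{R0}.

0.506

Exit C_R = C_{R0}(1−X) = 6.84×0.129 = 0.8824 mol/dm³.
A CSTR operates uniformly at the exit composition, giving r_S = 1.627 and r_T = 1.174 (each k·C_R^n at C_R = 0.8824).
Fraction of consumed R going to S: r_S/(r_S+r_T) = 0.5809.
C_S = 0.5809·C_{R0}·X = 0.5809×6.84×0.871 = 3.46 mol/dm³; Y_S = C_S/C_{R0} = 0.506.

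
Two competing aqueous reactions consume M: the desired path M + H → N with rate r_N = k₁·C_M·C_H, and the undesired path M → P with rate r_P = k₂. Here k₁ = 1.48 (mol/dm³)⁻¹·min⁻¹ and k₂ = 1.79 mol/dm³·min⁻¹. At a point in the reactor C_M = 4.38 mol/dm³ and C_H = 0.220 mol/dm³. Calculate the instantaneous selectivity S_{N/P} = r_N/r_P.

0.797

S_{N/P} = r_N/r_P = (k₁·C_M·C_H)/(k₂) = (k₁/k₂)·C_M·C_H.
= (1.48×4.380×0.2200) / (1.79) = 1.426/1.790 = 0.797.
Since the desired path is higher order in M, keeping C_M high (PFR or concentrated feed) favours N.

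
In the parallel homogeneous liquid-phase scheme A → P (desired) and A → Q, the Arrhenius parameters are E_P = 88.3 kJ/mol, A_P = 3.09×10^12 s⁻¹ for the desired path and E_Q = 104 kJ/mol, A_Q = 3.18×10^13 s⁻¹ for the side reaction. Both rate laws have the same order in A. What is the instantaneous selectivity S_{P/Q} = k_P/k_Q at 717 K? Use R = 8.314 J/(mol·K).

Since both paths have the same order in A, the concentration cancels and S_{P/Q} = k_P/k_Q = (A_P/A_Q)·exp[(E_Q−E_P)/(RT)].
(E_Q−E_P)/(RT) = (104−88.3)×10³/(8.314×717) = 15700/5961 = 2.634.
k_P/k_Q = (3.09×10^12/3.18×10^13)·exp(2.634) = 0.09717 × 13.93 = 1.35.
Since E_P < E_Q, lowering the temperature improves selectivity toward P.

1.35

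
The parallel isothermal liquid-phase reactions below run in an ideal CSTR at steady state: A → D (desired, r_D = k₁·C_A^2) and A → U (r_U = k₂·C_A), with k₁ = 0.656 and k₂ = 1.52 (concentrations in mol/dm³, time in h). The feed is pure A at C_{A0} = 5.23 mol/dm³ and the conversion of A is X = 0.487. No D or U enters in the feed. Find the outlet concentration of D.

Exit C_A = C_{A0}(1−X) = 5.23×0.513 = 2.683 mol/dm³.
A CSTR operates uniformly at the exit composition, giving r_D = 4.722 and r_U = 4.078 (each k·C_A^n at C_A = 2.683).
Fraction of consumed A going to D: r_D/(r_D+r_U) = 0.5366.
C_D = 0.5366·C_{A0}·X = 0.5366×5.23×0.487 = 1.37 mol/dm³.

1.37 mol/dm³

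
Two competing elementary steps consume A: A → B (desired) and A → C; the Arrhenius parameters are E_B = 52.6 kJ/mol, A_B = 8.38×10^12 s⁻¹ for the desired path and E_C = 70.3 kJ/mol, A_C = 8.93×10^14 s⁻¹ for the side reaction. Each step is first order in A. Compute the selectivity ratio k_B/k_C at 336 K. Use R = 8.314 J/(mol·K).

5.30

Since both paths have the same order in A, the concentration cancels and S_{B/C} = k_B/k_C = (A_B/A_C)·exp[(E_C−E_B)/(RT)].
(E_C−E_B)/(RT) = (70.3−52.6)×10³/(8.314×336) = 17700/2794 = 6.336.
k_B/k_C = (8.38×10^12/8.93×10^14)·exp(6.336) = 0.009384 × 564.6 = 5.30.
Since E_B < E_C, lowering the temperature improves selectivity toward B.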